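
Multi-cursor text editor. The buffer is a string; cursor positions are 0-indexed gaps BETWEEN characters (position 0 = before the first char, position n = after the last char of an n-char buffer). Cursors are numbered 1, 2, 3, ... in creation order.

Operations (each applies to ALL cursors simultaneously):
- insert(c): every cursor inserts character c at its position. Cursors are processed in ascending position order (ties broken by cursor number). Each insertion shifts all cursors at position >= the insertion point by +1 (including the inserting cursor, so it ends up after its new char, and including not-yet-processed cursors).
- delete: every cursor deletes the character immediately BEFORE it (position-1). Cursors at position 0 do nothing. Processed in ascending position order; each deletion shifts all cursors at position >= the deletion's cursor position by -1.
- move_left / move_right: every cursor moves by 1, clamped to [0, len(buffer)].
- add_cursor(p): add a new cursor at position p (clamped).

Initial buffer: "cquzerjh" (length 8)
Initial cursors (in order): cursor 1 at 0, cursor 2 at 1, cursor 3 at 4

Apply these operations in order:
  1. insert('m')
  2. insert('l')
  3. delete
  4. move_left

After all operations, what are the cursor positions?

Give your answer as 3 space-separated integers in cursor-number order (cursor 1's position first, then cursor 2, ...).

Answer: 0 2 6

Derivation:
After op 1 (insert('m')): buffer="mcmquzmerjh" (len 11), cursors c1@1 c2@3 c3@7, authorship 1.2...3....
After op 2 (insert('l')): buffer="mlcmlquzmlerjh" (len 14), cursors c1@2 c2@5 c3@10, authorship 11.22...33....
After op 3 (delete): buffer="mcmquzmerjh" (len 11), cursors c1@1 c2@3 c3@7, authorship 1.2...3....
After op 4 (move_left): buffer="mcmquzmerjh" (len 11), cursors c1@0 c2@2 c3@6, authorship 1.2...3....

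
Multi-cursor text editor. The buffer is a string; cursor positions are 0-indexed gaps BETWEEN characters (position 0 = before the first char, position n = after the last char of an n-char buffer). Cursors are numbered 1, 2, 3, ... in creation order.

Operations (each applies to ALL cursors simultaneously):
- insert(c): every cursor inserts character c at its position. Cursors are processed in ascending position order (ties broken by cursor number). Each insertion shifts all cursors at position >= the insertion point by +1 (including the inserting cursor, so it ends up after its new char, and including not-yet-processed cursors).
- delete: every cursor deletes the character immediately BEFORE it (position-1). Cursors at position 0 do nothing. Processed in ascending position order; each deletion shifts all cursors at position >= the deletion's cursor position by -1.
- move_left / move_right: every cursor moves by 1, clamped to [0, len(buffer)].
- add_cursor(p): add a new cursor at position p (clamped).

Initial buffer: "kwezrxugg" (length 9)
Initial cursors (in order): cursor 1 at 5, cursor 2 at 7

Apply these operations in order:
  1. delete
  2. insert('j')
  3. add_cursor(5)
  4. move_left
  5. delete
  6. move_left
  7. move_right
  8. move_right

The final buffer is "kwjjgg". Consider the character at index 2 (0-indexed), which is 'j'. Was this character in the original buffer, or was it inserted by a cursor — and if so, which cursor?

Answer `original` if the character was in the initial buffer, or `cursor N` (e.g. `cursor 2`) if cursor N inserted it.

After op 1 (delete): buffer="kwezxgg" (len 7), cursors c1@4 c2@5, authorship .......
After op 2 (insert('j')): buffer="kwezjxjgg" (len 9), cursors c1@5 c2@7, authorship ....1.2..
After op 3 (add_cursor(5)): buffer="kwezjxjgg" (len 9), cursors c1@5 c3@5 c2@7, authorship ....1.2..
After op 4 (move_left): buffer="kwezjxjgg" (len 9), cursors c1@4 c3@4 c2@6, authorship ....1.2..
After op 5 (delete): buffer="kwjjgg" (len 6), cursors c1@2 c3@2 c2@3, authorship ..12..
After op 6 (move_left): buffer="kwjjgg" (len 6), cursors c1@1 c3@1 c2@2, authorship ..12..
After op 7 (move_right): buffer="kwjjgg" (len 6), cursors c1@2 c3@2 c2@3, authorship ..12..
After op 8 (move_right): buffer="kwjjgg" (len 6), cursors c1@3 c3@3 c2@4, authorship ..12..
Authorship (.=original, N=cursor N): . . 1 2 . .
Index 2: author = 1

Answer: cursor 1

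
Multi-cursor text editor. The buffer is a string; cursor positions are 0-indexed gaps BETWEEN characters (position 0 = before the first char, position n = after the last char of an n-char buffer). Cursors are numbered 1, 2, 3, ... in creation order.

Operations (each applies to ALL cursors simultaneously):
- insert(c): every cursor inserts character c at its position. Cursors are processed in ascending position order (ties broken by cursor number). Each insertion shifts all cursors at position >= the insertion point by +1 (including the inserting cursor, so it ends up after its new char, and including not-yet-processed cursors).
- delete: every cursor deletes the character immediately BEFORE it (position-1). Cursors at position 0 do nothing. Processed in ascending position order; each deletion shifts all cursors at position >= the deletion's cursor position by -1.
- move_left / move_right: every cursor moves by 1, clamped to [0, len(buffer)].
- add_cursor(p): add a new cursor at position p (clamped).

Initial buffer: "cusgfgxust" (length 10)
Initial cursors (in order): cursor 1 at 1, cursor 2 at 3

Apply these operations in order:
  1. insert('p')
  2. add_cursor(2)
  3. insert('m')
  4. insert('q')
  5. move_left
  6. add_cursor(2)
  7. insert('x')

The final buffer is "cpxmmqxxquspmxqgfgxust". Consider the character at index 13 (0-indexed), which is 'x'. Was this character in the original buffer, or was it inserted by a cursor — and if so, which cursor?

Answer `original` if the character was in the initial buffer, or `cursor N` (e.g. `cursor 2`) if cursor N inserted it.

After op 1 (insert('p')): buffer="cpuspgfgxust" (len 12), cursors c1@2 c2@5, authorship .1..2.......
After op 2 (add_cursor(2)): buffer="cpuspgfgxust" (len 12), cursors c1@2 c3@2 c2@5, authorship .1..2.......
After op 3 (insert('m')): buffer="cpmmuspmgfgxust" (len 15), cursors c1@4 c3@4 c2@8, authorship .113..22.......
After op 4 (insert('q')): buffer="cpmmqquspmqgfgxust" (len 18), cursors c1@6 c3@6 c2@11, authorship .11313..222.......
After op 5 (move_left): buffer="cpmmqquspmqgfgxust" (len 18), cursors c1@5 c3@5 c2@10, authorship .11313..222.......
After op 6 (add_cursor(2)): buffer="cpmmqquspmqgfgxust" (len 18), cursors c4@2 c1@5 c3@5 c2@10, authorship .11313..222.......
After op 7 (insert('x')): buffer="cpxmmqxxquspmxqgfgxust" (len 22), cursors c4@3 c1@8 c3@8 c2@14, authorship .14131133..2222.......
Authorship (.=original, N=cursor N): . 1 4 1 3 1 1 3 3 . . 2 2 2 2 . . . . . . .
Index 13: author = 2

Answer: cursor 2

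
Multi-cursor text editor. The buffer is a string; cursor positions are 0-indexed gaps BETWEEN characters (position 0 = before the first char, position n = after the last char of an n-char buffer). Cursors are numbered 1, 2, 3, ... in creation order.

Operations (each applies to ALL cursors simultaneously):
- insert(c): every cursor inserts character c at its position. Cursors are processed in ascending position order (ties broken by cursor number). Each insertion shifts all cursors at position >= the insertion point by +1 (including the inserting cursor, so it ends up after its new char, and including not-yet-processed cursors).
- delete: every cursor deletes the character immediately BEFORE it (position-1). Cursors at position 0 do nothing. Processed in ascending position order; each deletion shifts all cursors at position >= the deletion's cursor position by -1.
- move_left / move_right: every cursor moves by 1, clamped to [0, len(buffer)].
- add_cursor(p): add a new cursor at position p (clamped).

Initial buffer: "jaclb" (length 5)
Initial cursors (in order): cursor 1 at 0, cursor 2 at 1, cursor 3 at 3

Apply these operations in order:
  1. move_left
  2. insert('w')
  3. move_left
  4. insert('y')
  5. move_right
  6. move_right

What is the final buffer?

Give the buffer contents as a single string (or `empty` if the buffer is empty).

Answer: wyywjaywclb

Derivation:
After op 1 (move_left): buffer="jaclb" (len 5), cursors c1@0 c2@0 c3@2, authorship .....
After op 2 (insert('w')): buffer="wwjawclb" (len 8), cursors c1@2 c2@2 c3@5, authorship 12..3...
After op 3 (move_left): buffer="wwjawclb" (len 8), cursors c1@1 c2@1 c3@4, authorship 12..3...
After op 4 (insert('y')): buffer="wyywjaywclb" (len 11), cursors c1@3 c2@3 c3@7, authorship 1122..33...
After op 5 (move_right): buffer="wyywjaywclb" (len 11), cursors c1@4 c2@4 c3@8, authorship 1122..33...
After op 6 (move_right): buffer="wyywjaywclb" (len 11), cursors c1@5 c2@5 c3@9, authorship 1122..33...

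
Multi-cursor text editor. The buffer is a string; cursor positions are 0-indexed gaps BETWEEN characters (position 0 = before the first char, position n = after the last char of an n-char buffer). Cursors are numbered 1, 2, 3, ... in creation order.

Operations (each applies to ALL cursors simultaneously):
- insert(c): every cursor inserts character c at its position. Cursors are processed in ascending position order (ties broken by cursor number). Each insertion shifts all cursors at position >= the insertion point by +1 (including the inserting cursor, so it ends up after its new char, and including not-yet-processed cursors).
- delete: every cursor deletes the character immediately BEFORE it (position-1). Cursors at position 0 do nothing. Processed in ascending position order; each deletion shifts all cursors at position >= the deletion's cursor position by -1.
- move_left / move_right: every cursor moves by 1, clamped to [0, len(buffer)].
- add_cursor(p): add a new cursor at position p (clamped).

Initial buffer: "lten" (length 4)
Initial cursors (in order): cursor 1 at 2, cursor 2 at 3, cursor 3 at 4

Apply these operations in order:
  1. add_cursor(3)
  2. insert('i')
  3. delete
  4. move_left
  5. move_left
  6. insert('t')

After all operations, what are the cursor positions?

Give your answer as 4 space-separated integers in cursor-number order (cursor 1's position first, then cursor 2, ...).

After op 1 (add_cursor(3)): buffer="lten" (len 4), cursors c1@2 c2@3 c4@3 c3@4, authorship ....
After op 2 (insert('i')): buffer="ltieiini" (len 8), cursors c1@3 c2@6 c4@6 c3@8, authorship ..1.24.3
After op 3 (delete): buffer="lten" (len 4), cursors c1@2 c2@3 c4@3 c3@4, authorship ....
After op 4 (move_left): buffer="lten" (len 4), cursors c1@1 c2@2 c4@2 c3@3, authorship ....
After op 5 (move_left): buffer="lten" (len 4), cursors c1@0 c2@1 c4@1 c3@2, authorship ....
After op 6 (insert('t')): buffer="tltttten" (len 8), cursors c1@1 c2@4 c4@4 c3@6, authorship 1.24.3..

Answer: 1 4 6 4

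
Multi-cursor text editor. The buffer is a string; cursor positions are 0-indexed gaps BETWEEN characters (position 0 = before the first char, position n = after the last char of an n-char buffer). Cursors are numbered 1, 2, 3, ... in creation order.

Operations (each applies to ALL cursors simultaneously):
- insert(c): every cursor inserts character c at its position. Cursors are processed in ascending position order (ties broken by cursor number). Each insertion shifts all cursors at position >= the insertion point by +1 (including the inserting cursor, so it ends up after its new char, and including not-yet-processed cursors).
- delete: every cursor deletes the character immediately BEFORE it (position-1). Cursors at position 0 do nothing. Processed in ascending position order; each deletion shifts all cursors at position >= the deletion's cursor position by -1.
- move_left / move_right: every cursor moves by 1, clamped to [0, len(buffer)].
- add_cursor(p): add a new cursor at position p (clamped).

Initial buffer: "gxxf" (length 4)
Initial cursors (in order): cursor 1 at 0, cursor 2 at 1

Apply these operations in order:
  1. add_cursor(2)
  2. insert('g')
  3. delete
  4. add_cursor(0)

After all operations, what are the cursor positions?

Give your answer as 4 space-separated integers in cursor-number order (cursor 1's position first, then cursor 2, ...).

Answer: 0 1 2 0

Derivation:
After op 1 (add_cursor(2)): buffer="gxxf" (len 4), cursors c1@0 c2@1 c3@2, authorship ....
After op 2 (insert('g')): buffer="gggxgxf" (len 7), cursors c1@1 c2@3 c3@5, authorship 1.2.3..
After op 3 (delete): buffer="gxxf" (len 4), cursors c1@0 c2@1 c3@2, authorship ....
After op 4 (add_cursor(0)): buffer="gxxf" (len 4), cursors c1@0 c4@0 c2@1 c3@2, authorship ....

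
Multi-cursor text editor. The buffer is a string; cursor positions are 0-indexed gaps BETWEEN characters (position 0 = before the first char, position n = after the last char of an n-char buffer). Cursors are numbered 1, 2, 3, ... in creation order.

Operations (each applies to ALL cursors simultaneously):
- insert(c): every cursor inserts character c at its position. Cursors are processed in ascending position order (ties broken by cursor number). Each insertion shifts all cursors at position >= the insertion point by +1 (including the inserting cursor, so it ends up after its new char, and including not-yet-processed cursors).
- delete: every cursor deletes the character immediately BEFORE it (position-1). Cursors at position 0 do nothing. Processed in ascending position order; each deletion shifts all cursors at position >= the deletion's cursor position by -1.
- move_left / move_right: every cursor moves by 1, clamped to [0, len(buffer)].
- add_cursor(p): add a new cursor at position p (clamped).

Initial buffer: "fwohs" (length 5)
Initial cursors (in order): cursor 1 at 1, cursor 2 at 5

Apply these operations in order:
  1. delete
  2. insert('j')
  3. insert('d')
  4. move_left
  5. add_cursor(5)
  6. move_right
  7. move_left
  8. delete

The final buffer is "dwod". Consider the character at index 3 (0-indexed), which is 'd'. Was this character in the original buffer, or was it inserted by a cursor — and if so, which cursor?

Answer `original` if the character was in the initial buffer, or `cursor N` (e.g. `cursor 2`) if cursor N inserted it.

Answer: cursor 2

Derivation:
After op 1 (delete): buffer="woh" (len 3), cursors c1@0 c2@3, authorship ...
After op 2 (insert('j')): buffer="jwohj" (len 5), cursors c1@1 c2@5, authorship 1...2
After op 3 (insert('d')): buffer="jdwohjd" (len 7), cursors c1@2 c2@7, authorship 11...22
After op 4 (move_left): buffer="jdwohjd" (len 7), cursors c1@1 c2@6, authorship 11...22
After op 5 (add_cursor(5)): buffer="jdwohjd" (len 7), cursors c1@1 c3@5 c2@6, authorship 11...22
After op 6 (move_right): buffer="jdwohjd" (len 7), cursors c1@2 c3@6 c2@7, authorship 11...22
After op 7 (move_left): buffer="jdwohjd" (len 7), cursors c1@1 c3@5 c2@6, authorship 11...22
After op 8 (delete): buffer="dwod" (len 4), cursors c1@0 c2@3 c3@3, authorship 1..2
Authorship (.=original, N=cursor N): 1 . . 2
Index 3: author = 2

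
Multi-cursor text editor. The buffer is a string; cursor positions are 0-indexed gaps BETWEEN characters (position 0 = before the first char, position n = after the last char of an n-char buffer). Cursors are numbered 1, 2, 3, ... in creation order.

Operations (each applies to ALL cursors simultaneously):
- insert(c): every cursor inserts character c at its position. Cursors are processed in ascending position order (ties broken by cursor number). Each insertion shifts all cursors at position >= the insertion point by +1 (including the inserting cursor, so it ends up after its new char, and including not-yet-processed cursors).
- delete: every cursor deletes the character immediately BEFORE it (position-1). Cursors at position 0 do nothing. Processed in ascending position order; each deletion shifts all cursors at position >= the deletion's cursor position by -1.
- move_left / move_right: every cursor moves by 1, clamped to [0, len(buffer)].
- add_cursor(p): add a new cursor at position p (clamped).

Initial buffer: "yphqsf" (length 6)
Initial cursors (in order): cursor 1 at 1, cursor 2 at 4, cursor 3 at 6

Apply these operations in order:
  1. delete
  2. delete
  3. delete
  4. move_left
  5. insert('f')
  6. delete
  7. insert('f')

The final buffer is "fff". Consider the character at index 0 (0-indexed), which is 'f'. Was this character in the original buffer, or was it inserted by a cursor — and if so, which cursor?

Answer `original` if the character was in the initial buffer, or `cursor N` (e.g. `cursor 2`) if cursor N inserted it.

Answer: cursor 1

Derivation:
After op 1 (delete): buffer="phs" (len 3), cursors c1@0 c2@2 c3@3, authorship ...
After op 2 (delete): buffer="p" (len 1), cursors c1@0 c2@1 c3@1, authorship .
After op 3 (delete): buffer="" (len 0), cursors c1@0 c2@0 c3@0, authorship 
After op 4 (move_left): buffer="" (len 0), cursors c1@0 c2@0 c3@0, authorship 
After op 5 (insert('f')): buffer="fff" (len 3), cursors c1@3 c2@3 c3@3, authorship 123
After op 6 (delete): buffer="" (len 0), cursors c1@0 c2@0 c3@0, authorship 
After op 7 (insert('f')): buffer="fff" (len 3), cursors c1@3 c2@3 c3@3, authorship 123
Authorship (.=original, N=cursor N): 1 2 3
Index 0: author = 1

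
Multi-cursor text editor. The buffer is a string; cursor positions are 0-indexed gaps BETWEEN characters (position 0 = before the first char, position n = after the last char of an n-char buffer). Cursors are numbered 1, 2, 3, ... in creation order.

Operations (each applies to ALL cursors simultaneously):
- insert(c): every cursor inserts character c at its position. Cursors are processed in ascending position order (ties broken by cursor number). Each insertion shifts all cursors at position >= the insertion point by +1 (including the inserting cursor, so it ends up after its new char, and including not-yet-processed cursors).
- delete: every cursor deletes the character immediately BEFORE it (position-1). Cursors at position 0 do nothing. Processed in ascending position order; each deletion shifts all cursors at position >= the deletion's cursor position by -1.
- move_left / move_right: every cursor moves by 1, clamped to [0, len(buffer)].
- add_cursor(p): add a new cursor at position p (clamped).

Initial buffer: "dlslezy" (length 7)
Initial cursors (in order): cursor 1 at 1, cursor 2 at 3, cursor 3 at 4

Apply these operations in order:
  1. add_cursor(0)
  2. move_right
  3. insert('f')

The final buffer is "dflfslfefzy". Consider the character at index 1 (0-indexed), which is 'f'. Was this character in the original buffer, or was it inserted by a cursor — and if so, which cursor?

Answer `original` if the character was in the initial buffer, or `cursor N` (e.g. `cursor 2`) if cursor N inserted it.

After op 1 (add_cursor(0)): buffer="dlslezy" (len 7), cursors c4@0 c1@1 c2@3 c3@4, authorship .......
After op 2 (move_right): buffer="dlslezy" (len 7), cursors c4@1 c1@2 c2@4 c3@5, authorship .......
After op 3 (insert('f')): buffer="dflfslfefzy" (len 11), cursors c4@2 c1@4 c2@7 c3@9, authorship .4.1..2.3..
Authorship (.=original, N=cursor N): . 4 . 1 . . 2 . 3 . .
Index 1: author = 4

Answer: cursor 4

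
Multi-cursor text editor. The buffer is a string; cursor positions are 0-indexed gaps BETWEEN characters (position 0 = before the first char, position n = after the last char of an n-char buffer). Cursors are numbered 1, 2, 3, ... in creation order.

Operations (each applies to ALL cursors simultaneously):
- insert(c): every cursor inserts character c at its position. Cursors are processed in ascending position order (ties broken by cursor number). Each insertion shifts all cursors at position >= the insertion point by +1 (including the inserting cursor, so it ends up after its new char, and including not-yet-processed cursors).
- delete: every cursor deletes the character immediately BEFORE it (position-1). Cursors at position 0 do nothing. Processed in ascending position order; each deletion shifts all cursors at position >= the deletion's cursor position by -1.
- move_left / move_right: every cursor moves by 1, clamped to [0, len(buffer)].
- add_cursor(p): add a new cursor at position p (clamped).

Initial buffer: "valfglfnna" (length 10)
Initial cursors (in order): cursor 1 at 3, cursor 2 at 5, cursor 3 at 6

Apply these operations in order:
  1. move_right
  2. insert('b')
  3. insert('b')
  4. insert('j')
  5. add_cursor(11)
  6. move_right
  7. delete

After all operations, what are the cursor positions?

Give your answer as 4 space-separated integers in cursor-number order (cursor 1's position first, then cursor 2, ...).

Answer: 7 10 13 10

Derivation:
After op 1 (move_right): buffer="valfglfnna" (len 10), cursors c1@4 c2@6 c3@7, authorship ..........
After op 2 (insert('b')): buffer="valfbglbfbnna" (len 13), cursors c1@5 c2@8 c3@10, authorship ....1..2.3...
After op 3 (insert('b')): buffer="valfbbglbbfbbnna" (len 16), cursors c1@6 c2@10 c3@13, authorship ....11..22.33...
After op 4 (insert('j')): buffer="valfbbjglbbjfbbjnna" (len 19), cursors c1@7 c2@12 c3@16, authorship ....111..222.333...
After op 5 (add_cursor(11)): buffer="valfbbjglbbjfbbjnna" (len 19), cursors c1@7 c4@11 c2@12 c3@16, authorship ....111..222.333...
After op 6 (move_right): buffer="valfbbjglbbjfbbjnna" (len 19), cursors c1@8 c4@12 c2@13 c3@17, authorship ....111..222.333...
After op 7 (delete): buffer="valfbbjlbbbbjna" (len 15), cursors c1@7 c2@10 c4@10 c3@13, authorship ....111.22333..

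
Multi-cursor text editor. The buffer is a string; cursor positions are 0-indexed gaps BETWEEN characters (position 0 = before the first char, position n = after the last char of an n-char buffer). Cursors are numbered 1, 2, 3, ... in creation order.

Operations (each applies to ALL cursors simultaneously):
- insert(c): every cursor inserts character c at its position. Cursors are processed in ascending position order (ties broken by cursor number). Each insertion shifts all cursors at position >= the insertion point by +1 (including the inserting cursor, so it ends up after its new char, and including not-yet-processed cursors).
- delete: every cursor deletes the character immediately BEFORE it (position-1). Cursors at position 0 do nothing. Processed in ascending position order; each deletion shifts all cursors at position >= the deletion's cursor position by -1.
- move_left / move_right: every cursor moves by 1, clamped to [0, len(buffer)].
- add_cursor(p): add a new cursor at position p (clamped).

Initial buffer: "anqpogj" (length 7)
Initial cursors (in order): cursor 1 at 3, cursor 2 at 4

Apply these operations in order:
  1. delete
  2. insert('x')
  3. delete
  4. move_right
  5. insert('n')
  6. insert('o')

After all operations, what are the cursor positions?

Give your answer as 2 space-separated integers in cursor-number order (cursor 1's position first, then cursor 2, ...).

Answer: 7 7

Derivation:
After op 1 (delete): buffer="anogj" (len 5), cursors c1@2 c2@2, authorship .....
After op 2 (insert('x')): buffer="anxxogj" (len 7), cursors c1@4 c2@4, authorship ..12...
After op 3 (delete): buffer="anogj" (len 5), cursors c1@2 c2@2, authorship .....
After op 4 (move_right): buffer="anogj" (len 5), cursors c1@3 c2@3, authorship .....
After op 5 (insert('n')): buffer="anonngj" (len 7), cursors c1@5 c2@5, authorship ...12..
After op 6 (insert('o')): buffer="anonnoogj" (len 9), cursors c1@7 c2@7, authorship ...1212..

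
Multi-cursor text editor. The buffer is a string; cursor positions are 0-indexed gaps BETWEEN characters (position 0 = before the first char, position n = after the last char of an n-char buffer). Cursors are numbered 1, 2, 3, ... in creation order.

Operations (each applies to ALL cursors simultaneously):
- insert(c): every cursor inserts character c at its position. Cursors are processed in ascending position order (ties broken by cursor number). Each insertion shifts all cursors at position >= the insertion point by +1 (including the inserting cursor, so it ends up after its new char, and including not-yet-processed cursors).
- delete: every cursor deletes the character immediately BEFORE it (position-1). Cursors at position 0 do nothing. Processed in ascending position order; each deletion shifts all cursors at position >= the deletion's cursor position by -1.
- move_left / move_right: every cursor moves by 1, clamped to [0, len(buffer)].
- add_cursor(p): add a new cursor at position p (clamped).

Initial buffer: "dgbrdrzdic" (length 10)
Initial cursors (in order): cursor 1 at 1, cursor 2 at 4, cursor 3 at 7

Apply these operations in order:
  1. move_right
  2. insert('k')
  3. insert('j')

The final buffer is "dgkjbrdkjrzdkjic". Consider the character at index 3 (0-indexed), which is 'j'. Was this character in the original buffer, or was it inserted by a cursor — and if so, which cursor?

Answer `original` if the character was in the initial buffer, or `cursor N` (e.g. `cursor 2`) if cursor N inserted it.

After op 1 (move_right): buffer="dgbrdrzdic" (len 10), cursors c1@2 c2@5 c3@8, authorship ..........
After op 2 (insert('k')): buffer="dgkbrdkrzdkic" (len 13), cursors c1@3 c2@7 c3@11, authorship ..1...2...3..
After op 3 (insert('j')): buffer="dgkjbrdkjrzdkjic" (len 16), cursors c1@4 c2@9 c3@14, authorship ..11...22...33..
Authorship (.=original, N=cursor N): . . 1 1 . . . 2 2 . . . 3 3 . .
Index 3: author = 1

Answer: cursor 1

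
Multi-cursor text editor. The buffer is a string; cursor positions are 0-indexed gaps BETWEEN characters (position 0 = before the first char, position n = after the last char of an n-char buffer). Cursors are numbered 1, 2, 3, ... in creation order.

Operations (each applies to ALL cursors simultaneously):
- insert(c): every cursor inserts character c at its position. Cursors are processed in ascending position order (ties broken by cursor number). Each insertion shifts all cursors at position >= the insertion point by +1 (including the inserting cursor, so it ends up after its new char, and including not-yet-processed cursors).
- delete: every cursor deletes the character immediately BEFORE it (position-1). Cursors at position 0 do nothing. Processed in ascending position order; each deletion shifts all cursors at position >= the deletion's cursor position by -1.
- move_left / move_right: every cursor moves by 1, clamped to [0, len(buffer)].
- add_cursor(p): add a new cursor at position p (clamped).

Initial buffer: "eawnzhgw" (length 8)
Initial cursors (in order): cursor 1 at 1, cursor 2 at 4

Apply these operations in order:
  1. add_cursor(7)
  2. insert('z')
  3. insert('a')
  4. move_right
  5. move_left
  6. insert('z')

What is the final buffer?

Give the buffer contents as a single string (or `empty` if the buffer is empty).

After op 1 (add_cursor(7)): buffer="eawnzhgw" (len 8), cursors c1@1 c2@4 c3@7, authorship ........
After op 2 (insert('z')): buffer="ezawnzzhgzw" (len 11), cursors c1@2 c2@6 c3@10, authorship .1...2...3.
After op 3 (insert('a')): buffer="ezaawnzazhgzaw" (len 14), cursors c1@3 c2@8 c3@13, authorship .11...22...33.
After op 4 (move_right): buffer="ezaawnzazhgzaw" (len 14), cursors c1@4 c2@9 c3@14, authorship .11...22...33.
After op 5 (move_left): buffer="ezaawnzazhgzaw" (len 14), cursors c1@3 c2@8 c3@13, authorship .11...22...33.
After op 6 (insert('z')): buffer="ezazawnzazzhgzazw" (len 17), cursors c1@4 c2@10 c3@16, authorship .111...222...333.

Answer: ezazawnzazzhgzazw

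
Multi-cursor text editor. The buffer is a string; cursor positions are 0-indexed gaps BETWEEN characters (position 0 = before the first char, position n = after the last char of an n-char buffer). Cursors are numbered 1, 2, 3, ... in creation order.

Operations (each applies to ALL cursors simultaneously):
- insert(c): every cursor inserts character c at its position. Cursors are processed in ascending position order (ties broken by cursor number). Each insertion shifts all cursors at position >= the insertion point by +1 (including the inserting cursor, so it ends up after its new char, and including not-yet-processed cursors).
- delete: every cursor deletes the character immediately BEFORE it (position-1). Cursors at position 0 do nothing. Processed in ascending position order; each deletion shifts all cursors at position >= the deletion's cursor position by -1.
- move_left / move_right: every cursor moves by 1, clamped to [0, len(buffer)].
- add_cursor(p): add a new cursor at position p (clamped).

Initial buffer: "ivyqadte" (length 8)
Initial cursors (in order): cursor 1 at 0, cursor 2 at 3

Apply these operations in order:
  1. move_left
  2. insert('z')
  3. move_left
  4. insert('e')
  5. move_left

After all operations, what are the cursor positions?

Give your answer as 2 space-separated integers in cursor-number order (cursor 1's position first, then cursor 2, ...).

After op 1 (move_left): buffer="ivyqadte" (len 8), cursors c1@0 c2@2, authorship ........
After op 2 (insert('z')): buffer="zivzyqadte" (len 10), cursors c1@1 c2@4, authorship 1..2......
After op 3 (move_left): buffer="zivzyqadte" (len 10), cursors c1@0 c2@3, authorship 1..2......
After op 4 (insert('e')): buffer="ezivezyqadte" (len 12), cursors c1@1 c2@5, authorship 11..22......
After op 5 (move_left): buffer="ezivezyqadte" (len 12), cursors c1@0 c2@4, authorship 11..22......

Answer: 0 4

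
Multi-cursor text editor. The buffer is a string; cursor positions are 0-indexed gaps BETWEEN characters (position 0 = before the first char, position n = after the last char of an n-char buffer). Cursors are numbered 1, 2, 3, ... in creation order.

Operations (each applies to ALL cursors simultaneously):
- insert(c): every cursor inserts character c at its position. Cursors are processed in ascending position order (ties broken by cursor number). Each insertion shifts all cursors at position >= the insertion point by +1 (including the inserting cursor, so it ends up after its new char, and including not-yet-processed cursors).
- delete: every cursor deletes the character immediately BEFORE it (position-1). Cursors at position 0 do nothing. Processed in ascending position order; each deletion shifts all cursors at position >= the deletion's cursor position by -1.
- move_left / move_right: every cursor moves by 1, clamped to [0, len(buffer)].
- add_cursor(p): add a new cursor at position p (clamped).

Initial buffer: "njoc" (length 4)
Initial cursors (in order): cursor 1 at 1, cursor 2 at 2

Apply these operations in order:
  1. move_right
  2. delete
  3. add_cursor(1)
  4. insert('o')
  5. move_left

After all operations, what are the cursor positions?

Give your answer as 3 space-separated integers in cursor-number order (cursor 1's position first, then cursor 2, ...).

After op 1 (move_right): buffer="njoc" (len 4), cursors c1@2 c2@3, authorship ....
After op 2 (delete): buffer="nc" (len 2), cursors c1@1 c2@1, authorship ..
After op 3 (add_cursor(1)): buffer="nc" (len 2), cursors c1@1 c2@1 c3@1, authorship ..
After op 4 (insert('o')): buffer="noooc" (len 5), cursors c1@4 c2@4 c3@4, authorship .123.
After op 5 (move_left): buffer="noooc" (len 5), cursors c1@3 c2@3 c3@3, authorship .123.

Answer: 3 3 3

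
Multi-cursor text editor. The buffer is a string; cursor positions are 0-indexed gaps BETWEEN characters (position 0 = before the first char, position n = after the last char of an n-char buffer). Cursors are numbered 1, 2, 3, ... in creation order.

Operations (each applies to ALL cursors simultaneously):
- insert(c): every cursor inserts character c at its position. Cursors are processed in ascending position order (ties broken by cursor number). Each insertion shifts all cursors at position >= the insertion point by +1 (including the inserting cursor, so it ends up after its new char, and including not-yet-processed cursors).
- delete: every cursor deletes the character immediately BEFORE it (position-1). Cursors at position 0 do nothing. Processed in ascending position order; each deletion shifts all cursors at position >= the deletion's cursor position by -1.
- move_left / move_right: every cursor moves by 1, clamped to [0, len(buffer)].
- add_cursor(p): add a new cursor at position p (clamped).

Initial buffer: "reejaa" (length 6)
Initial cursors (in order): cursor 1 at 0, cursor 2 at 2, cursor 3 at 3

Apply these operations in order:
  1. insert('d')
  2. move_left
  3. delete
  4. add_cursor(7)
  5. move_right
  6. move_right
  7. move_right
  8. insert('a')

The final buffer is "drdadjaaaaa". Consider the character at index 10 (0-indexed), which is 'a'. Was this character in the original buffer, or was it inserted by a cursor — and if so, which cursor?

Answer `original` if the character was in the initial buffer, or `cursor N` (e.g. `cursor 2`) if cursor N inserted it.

After op 1 (insert('d')): buffer="drededjaa" (len 9), cursors c1@1 c2@4 c3@6, authorship 1..2.3...
After op 2 (move_left): buffer="drededjaa" (len 9), cursors c1@0 c2@3 c3@5, authorship 1..2.3...
After op 3 (delete): buffer="drddjaa" (len 7), cursors c1@0 c2@2 c3@3, authorship 1.23...
After op 4 (add_cursor(7)): buffer="drddjaa" (len 7), cursors c1@0 c2@2 c3@3 c4@7, authorship 1.23...
After op 5 (move_right): buffer="drddjaa" (len 7), cursors c1@1 c2@3 c3@4 c4@7, authorship 1.23...
After op 6 (move_right): buffer="drddjaa" (len 7), cursors c1@2 c2@4 c3@5 c4@7, authorship 1.23...
After op 7 (move_right): buffer="drddjaa" (len 7), cursors c1@3 c2@5 c3@6 c4@7, authorship 1.23...
After op 8 (insert('a')): buffer="drdadjaaaaa" (len 11), cursors c1@4 c2@7 c3@9 c4@11, authorship 1.213.2.3.4
Authorship (.=original, N=cursor N): 1 . 2 1 3 . 2 . 3 . 4
Index 10: author = 4

Answer: cursor 4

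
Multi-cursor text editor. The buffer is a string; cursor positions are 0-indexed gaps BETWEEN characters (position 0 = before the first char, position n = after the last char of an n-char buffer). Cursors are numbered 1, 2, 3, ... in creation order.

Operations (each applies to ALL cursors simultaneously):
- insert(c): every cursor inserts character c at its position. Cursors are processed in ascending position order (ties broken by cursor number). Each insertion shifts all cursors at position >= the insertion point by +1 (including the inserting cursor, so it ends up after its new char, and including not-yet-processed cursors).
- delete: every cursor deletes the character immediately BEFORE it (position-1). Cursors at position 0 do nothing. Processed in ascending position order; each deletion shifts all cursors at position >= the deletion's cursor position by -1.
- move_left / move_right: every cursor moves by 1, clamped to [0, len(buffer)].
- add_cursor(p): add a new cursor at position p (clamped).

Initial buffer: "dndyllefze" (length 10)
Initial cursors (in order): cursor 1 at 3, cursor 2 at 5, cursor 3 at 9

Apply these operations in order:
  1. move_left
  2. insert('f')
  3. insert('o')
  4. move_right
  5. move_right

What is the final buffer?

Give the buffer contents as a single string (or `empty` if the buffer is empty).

Answer: dnfodyfolleffoze

Derivation:
After op 1 (move_left): buffer="dndyllefze" (len 10), cursors c1@2 c2@4 c3@8, authorship ..........
After op 2 (insert('f')): buffer="dnfdyflleffze" (len 13), cursors c1@3 c2@6 c3@11, authorship ..1..2....3..
After op 3 (insert('o')): buffer="dnfodyfolleffoze" (len 16), cursors c1@4 c2@8 c3@14, authorship ..11..22....33..
After op 4 (move_right): buffer="dnfodyfolleffoze" (len 16), cursors c1@5 c2@9 c3@15, authorship ..11..22....33..
After op 5 (move_right): buffer="dnfodyfolleffoze" (len 16), cursors c1@6 c2@10 c3@16, authorship ..11..22....33..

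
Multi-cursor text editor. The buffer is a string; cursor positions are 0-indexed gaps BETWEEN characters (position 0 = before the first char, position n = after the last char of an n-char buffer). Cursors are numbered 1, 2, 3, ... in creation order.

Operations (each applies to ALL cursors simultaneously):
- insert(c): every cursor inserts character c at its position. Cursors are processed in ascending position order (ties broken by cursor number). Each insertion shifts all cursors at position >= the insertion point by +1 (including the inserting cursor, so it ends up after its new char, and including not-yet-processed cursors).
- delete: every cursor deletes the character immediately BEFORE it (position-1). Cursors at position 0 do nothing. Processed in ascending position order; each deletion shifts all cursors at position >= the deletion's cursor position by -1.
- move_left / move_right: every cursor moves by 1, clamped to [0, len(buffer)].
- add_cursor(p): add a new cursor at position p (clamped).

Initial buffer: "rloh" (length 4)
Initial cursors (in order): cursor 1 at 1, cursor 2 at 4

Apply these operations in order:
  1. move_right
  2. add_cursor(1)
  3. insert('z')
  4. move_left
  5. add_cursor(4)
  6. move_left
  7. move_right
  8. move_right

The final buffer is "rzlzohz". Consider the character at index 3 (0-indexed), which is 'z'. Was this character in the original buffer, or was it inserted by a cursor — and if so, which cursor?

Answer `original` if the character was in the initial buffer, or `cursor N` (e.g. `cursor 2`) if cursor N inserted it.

Answer: cursor 1

Derivation:
After op 1 (move_right): buffer="rloh" (len 4), cursors c1@2 c2@4, authorship ....
After op 2 (add_cursor(1)): buffer="rloh" (len 4), cursors c3@1 c1@2 c2@4, authorship ....
After op 3 (insert('z')): buffer="rzlzohz" (len 7), cursors c3@2 c1@4 c2@7, authorship .3.1..2
After op 4 (move_left): buffer="rzlzohz" (len 7), cursors c3@1 c1@3 c2@6, authorship .3.1..2
After op 5 (add_cursor(4)): buffer="rzlzohz" (len 7), cursors c3@1 c1@3 c4@4 c2@6, authorship .3.1..2
After op 6 (move_left): buffer="rzlzohz" (len 7), cursors c3@0 c1@2 c4@3 c2@5, authorship .3.1..2
After op 7 (move_right): buffer="rzlzohz" (len 7), cursors c3@1 c1@3 c4@4 c2@6, authorship .3.1..2
After op 8 (move_right): buffer="rzlzohz" (len 7), cursors c3@2 c1@4 c4@5 c2@7, authorship .3.1..2
Authorship (.=original, N=cursor N): . 3 . 1 . . 2
Index 3: author = 1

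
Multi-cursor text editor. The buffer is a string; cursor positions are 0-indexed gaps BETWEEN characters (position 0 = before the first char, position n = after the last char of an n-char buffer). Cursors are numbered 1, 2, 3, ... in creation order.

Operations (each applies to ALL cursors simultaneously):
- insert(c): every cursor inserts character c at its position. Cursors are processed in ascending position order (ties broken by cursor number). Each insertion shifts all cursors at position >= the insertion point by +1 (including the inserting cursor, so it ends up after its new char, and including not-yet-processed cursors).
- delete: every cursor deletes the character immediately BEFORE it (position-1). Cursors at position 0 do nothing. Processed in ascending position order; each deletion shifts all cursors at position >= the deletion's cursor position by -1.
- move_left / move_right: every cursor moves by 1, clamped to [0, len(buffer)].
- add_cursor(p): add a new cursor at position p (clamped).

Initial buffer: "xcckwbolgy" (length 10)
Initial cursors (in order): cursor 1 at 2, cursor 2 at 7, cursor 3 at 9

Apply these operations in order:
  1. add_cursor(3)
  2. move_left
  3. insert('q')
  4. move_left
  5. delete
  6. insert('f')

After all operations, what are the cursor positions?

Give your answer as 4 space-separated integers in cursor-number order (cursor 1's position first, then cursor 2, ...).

Answer: 1 8 11 3

Derivation:
After op 1 (add_cursor(3)): buffer="xcckwbolgy" (len 10), cursors c1@2 c4@3 c2@7 c3@9, authorship ..........
After op 2 (move_left): buffer="xcckwbolgy" (len 10), cursors c1@1 c4@2 c2@6 c3@8, authorship ..........
After op 3 (insert('q')): buffer="xqcqckwbqolqgy" (len 14), cursors c1@2 c4@4 c2@9 c3@12, authorship .1.4....2..3..
After op 4 (move_left): buffer="xqcqckwbqolqgy" (len 14), cursors c1@1 c4@3 c2@8 c3@11, authorship .1.4....2..3..
After op 5 (delete): buffer="qqckwqoqgy" (len 10), cursors c1@0 c4@1 c2@5 c3@7, authorship 14...2.3..
After op 6 (insert('f')): buffer="fqfqckwfqofqgy" (len 14), cursors c1@1 c4@3 c2@8 c3@11, authorship 1144...22.33..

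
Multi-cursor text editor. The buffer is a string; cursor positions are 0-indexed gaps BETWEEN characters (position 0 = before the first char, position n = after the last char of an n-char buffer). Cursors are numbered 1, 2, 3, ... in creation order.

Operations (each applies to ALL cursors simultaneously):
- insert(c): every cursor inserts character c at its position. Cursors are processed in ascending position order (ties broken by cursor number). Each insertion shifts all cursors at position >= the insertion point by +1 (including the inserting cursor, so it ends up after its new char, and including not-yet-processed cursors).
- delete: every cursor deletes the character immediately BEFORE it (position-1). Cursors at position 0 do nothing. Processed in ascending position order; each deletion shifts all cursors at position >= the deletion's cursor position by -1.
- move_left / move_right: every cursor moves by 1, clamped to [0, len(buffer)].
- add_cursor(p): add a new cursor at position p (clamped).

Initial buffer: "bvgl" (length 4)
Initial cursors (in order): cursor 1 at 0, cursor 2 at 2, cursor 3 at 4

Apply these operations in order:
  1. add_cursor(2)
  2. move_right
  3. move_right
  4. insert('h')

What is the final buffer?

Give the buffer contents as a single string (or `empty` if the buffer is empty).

After op 1 (add_cursor(2)): buffer="bvgl" (len 4), cursors c1@0 c2@2 c4@2 c3@4, authorship ....
After op 2 (move_right): buffer="bvgl" (len 4), cursors c1@1 c2@3 c4@3 c3@4, authorship ....
After op 3 (move_right): buffer="bvgl" (len 4), cursors c1@2 c2@4 c3@4 c4@4, authorship ....
After op 4 (insert('h')): buffer="bvhglhhh" (len 8), cursors c1@3 c2@8 c3@8 c4@8, authorship ..1..234

Answer: bvhglhhh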